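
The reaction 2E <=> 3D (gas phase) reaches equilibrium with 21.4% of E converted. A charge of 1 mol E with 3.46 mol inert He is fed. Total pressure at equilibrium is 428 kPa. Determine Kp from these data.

Take 1 mol E as basis and let X be its fractional conversion, so ξ = 0.5X.
Species balance: n_E = 1 − X; n_D = 1.5X; n_I = 3.46 (inert).
n_T = Σnᵢ = 4.46 + 0.5X.
At X = 0.214: n_E = 0.786, n_D = 0.321, n_T = 4.57.
p_i = (n_i/n_T)·P. Kp = p_D^3 / (p_E^2) = 5.02 kPa.

Kp = 5.02 kPa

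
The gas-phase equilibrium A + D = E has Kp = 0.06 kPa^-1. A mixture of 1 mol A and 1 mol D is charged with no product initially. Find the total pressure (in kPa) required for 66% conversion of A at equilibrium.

P = 128 kPa

Basis: 1 mol A initially; let X = conversion of A. Extent ξ = X.
Species balance: n_A = 1 − X; n_D = 1 − X; n_E = X.
Summing: n_T = 2 − X.
Kp = p_E / (p_A p_D) with p_i = (n_i/n_T)·P.
At X = 0.66: the mole-fraction product g(X) = Π y_i^ν_i = 7.651. Since Kp = g(X)·P^{-1}, P = (g/Kp)^(1/1) = (7.651/0.06)^(1/1) = 128 kPa.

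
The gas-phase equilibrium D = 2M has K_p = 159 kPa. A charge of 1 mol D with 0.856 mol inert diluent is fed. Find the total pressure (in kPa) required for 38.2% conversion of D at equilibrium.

P = 377 kPa

Take 1 mol D as basis and let X be its fractional conversion, so ξ = X.
At extent ξ: n_D = 1 − X; n_M = 2X; n_I = 0.856 (inert).
n_T = Σnᵢ = 1.86 + X.
K_p = p_M^2 / (p_D) with p_i = (n_i/n_T)·P.
At X = 0.382: the mole-fraction product g(X) = Π y_i^ν_i = 0.422. Since K_p = g(X)·P^{1}, P = (K_p/g)^(1/1) = (159/0.422)^(1/1) = 377 kPa.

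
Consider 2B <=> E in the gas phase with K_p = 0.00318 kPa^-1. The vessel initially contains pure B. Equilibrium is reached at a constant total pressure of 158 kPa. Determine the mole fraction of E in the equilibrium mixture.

y_E = 0.269

Let X = conversion of B (basis 1 mol B); extent of reaction ξ = 0.5X.
At extent ξ: n_B = 1 − X; n_E = 0.5X.
Total moles n_T = 1 − 0.5X.
Mole fractions y_i = n_i/n_T; K_p = p_E / (p_B^2) with p_i = y_i·P.
Substituting and setting equal to 0.00318 kPa^-1 gives a polynomial in X; the root in (0,1) is X = 0.424.
Then n_E = 0.212, n_T = 0.788, so y_E = 0.269.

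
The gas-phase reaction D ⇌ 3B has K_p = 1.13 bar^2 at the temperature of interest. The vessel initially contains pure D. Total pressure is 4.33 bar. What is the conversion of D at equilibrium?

Let X = conversion of D (basis 1 mol D); extent of reaction ξ = X.
Mole table: n_D = 1 − X; n_B = 3X.
Total moles n_T = 1 + 2X.
With p_i = (n_i/n_T)P, K_p = p_B^3 / (p_D).
Equating to 1.13 bar^2 and solving on 0 < X < 1: X = 0.147.

X = 0.147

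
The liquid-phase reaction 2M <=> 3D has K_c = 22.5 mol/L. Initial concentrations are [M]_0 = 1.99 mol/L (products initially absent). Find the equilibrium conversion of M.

Let X = conversion of M; extent ξ = 1.99X/2 mol/L.
Concentrations: [M] = 1.99 − 1.99X; [D] = 2.98X.
K_c = [D]^3 / ([M]^2).
This equals 22.5 at X = 0.688 (the root in 0 < X < 1).

X = 0.688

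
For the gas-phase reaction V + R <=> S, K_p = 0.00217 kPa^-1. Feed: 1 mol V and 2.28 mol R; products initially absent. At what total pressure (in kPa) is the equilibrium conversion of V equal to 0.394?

Let X = conversion of V (basis 1 mol V); extent of reaction ξ = X.
Species balance: n_V = 1 − X; n_R = 2.28 − X; n_S = X.
Total moles n_T = 3.28 − X.
K_p = p_S / (p_V p_R) with p_i = (n_i/n_T)·P.
At X = 0.394: the mole-fraction product g(X) = Π y_i^ν_i = 0.9949. Since K_p = g(X)·P^{-1}, P = (g/K_p)^(1/1) = (0.9949/0.00217)^(1/1) = 458 kPa.

P = 458 kPa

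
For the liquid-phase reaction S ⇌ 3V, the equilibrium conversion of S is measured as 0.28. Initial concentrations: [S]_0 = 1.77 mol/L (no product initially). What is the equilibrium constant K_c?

Let X = conversion of S.
Concentrations: [S] = 1.77 − 1.77X; [V] = 5.31X.
At X = 0.28: [S] = 1.27, [V] = 1.49.
K_c = [V]^3 / ([S]) = 2.58 (mol/L)^2.

K_c = 2.58 (mol/L)^2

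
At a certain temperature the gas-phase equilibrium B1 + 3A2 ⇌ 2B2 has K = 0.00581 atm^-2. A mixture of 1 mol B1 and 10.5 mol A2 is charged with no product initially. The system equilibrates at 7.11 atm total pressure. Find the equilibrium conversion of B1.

X = 0.496

Basis: 1 mol B1 initially; let X = conversion of B1. Extent ξ = X.
Species balance: n_B1 = 1 − X; n_A2 = 10.5 − 3X; n_B2 = 2X.
n_T = Σnᵢ = 11.5 − 2X.
Mole fractions y_i = n_i/n_T; K = p_B2^2 / (p_B1 p_A2^3) with p_i = y_i·P.
This yields a degree-4 equation in X; solving on (0,1), X = 0.496.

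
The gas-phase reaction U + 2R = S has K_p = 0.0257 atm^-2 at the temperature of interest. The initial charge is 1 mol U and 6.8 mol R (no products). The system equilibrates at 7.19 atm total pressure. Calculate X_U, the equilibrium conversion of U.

Take 1 mol U as basis and let X be its fractional conversion, so ξ = X.
Species balance: n_U = 1 − X; n_R = 6.8 − 2X; n_S = X.
n_T = Σnᵢ = 7.8 − 2X.
With p_i = (n_i/n_T)P, K_p = p_S / (p_U p_R^2).
Substituting and setting equal to 0.0257 atm^-2 gives a polynomial in X; the root in (0,1) is X = 0.492.

X = 0.492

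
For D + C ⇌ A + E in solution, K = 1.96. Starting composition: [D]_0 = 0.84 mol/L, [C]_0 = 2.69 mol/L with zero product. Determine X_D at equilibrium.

Let X = conversion of D; extent ξ = 0.84·X mol/L.
Concentrations: [D] = 0.84 − 0.84X; [C] = 2.69 − 0.84X; [A] = 0.84X; [E] = 0.84X.
K = [A] [E] / ([D] [C]).
This equals 1.96 at X = 0.845 (the root in 0 < X < 1).

X = 0.845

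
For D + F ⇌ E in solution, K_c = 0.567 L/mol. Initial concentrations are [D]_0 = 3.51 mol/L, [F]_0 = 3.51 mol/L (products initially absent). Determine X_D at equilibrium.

X = 0.499

Let X = conversion of D; extent ξ = 3.51·X mol/L.
Concentrations: [D] = 3.51 − 3.51X; [F] = 3.51 − 3.51X; [E] = 3.51X.
K_c = [E] / ([D] [F]).
Solving K_c = 0.567 for X ∈ (0,1): X = 0.499.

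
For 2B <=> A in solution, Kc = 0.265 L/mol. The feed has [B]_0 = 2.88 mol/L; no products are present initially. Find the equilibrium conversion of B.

Let X = conversion of B; extent ξ = 2.88X/2 mol/L.
Concentrations: [B] = 2.88 − 2.88X; [A] = 1.44X.
Kc = [A] / ([B]^2).
Setting equal to 0.265 and solving for X on (0,1) gives X = 0.454.

X = 0.454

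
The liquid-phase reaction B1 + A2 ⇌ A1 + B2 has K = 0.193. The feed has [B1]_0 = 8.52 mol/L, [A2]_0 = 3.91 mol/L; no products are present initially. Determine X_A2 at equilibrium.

Let X = conversion of A2; extent ξ = 3.91·X mol/L.
Concentrations: [B1] = 8.52 − 3.91X; [A2] = 3.91 − 3.91X; [A1] = 3.91X; [B2] = 3.91X.
K = [A1] [B2] / ([B1] [A2]).
Setting equal to 0.193 and solving for X on (0,1) gives X = 0.436.

X = 0.436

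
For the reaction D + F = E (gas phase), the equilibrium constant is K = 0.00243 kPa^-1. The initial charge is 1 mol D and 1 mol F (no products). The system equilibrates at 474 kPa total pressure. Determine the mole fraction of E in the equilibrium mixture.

Basis: 1 mol D initially; let X = conversion of D. Extent ξ = X.
Species balance: n_D = 1 − X; n_F = 1 − X; n_E = X.
Total moles n_T = 2 − X.
y_i = n_i/n_T, p_i = y_i·P. K = p_E / (p_D p_F).
This yields a degree-2 equation in X; solving on (0,1), X = 0.318.
Then n_E = 0.318, n_T = 1.68, so y_E = 0.189.

y_E = 0.189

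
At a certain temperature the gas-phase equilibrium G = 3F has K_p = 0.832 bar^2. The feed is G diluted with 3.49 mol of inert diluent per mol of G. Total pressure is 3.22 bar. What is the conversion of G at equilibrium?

Take 1 mol G as basis and let X be its fractional conversion, so ξ = X.
Moles: n_G = 1 − X; n_F = 3X; n_I = 3.49 (inert).
Total moles n_T = 4.49 + 2X.
y_i = n_i/n_T, p_i = y_i·P. K_p = p_F^3 / (p_G).
This yields a degree-3 equation in X; solving on (0,1), X = 0.371.

X = 0.371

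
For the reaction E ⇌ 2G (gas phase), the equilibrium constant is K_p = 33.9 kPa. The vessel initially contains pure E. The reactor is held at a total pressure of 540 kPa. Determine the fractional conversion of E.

X = 0.124

Let X = conversion of E (basis 1 mol E); extent of reaction ξ = X.
Species balance: n_E = 1 − X; n_G = 2X.
Summing: n_T = 1 + X.
y_i = n_i/n_T, p_i = y_i·P. K_p = p_G^2 / (p_E).
Equating to 33.9 kPa and solving on 0 < X < 1: X = 0.124.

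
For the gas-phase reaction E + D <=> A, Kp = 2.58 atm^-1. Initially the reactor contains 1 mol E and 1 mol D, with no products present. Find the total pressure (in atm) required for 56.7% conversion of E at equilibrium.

Take 1 mol E as basis and let X be its fractional conversion, so ξ = X.
Moles: n_E = 1 − X; n_D = 1 − X; n_A = X.
Total moles n_T = 2 − X.
Kp = p_A / (p_E p_D) with p_i = (n_i/n_T)·P.
At X = 0.567: the mole-fraction product g(X) = Π y_i^ν_i = 4.334. Since Kp = g(X)·P^{-1}, P = (g/Kp)^(1/1) = (4.334/2.58)^(1/1) = 1.68 atm.

P = 1.68 atm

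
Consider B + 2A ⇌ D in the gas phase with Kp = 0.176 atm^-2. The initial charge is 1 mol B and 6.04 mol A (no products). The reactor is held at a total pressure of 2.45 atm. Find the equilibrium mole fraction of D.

y_D = 0.069

Let X = conversion of B (basis 1 mol B); extent of reaction ξ = X.
Species balance: n_B = 1 − X; n_A = 6.04 − 2X; n_D = X.
Total moles n_T = 7.04 − 2X.
y_i = n_i/n_T, p_i = y_i·P. Kp = p_D / (p_B p_A^2).
Setting this equal to 0.176 atm^-2 and taking the physical root (0 < X < 1) gives X = 0.426.
Then n_D = 0.426, n_T = 6.19, so y_D = 0.069.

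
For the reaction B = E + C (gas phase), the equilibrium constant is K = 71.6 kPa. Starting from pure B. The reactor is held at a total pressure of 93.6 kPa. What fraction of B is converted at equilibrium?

X = 0.658

Take 1 mol B as basis and let X be its fractional conversion, so ξ = X.
Species balance: n_B = 1 − X; n_E = X; n_C = X.
n_T = Σnᵢ = 1 + X.
With p_i = (n_i/n_T)P, K = p_E p_C / (p_B).
Equating to 71.6 kPa and solving on 0 < X < 1: X = 0.658.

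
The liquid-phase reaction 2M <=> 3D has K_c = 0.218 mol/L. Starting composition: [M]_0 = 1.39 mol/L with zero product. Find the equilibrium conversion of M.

Let X = conversion of M; extent ξ = 1.39X/2 mol/L.
Concentrations: [M] = 1.39 − 1.39X; [D] = 2.08X.
K_c = [D]^3 / ([M]^2).
This equals 0.218 at X = 0.287 (the root in 0 < X < 1).

X = 0.287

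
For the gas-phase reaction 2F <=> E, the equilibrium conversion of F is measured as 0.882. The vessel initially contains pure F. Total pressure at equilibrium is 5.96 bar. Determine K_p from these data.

K_p = 2.97 bar^-1

Let X = conversion of F (basis 1 mol F); extent of reaction ξ = 0.5X.
Moles: n_F = 1 − X; n_E = 0.5X.
Total moles n_T = 1 − 0.5X.
At X = 0.882: n_F = 0.118, n_E = 0.441, n_T = 0.559.
p_i = (n_i/n_T)·P. K_p = p_E / (p_F^2) = 2.97 bar^-1.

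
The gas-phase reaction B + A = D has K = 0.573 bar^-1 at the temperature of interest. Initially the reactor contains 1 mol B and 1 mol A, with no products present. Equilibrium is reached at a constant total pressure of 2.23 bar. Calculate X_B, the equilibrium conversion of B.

Take 1 mol B as basis and let X be its fractional conversion, so ξ = X.
Mole table: n_B = 1 − X; n_A = 1 − X; n_D = X.
Summing: n_T = 2 − X.
y_i = n_i/n_T, p_i = y_i·P. K = p_D / (p_B p_A).
Equating to 0.573 bar^-1 and solving on 0 < X < 1: X = 0.337.

X = 0.337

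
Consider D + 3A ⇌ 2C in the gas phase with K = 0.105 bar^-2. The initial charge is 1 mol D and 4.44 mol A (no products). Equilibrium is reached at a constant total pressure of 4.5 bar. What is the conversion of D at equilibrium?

Let X = conversion of D (basis 1 mol D); extent of reaction ξ = X.
Mole table: n_D = 1 − X; n_A = 4.44 − 3X; n_C = 2X.
n_T = Σnᵢ = 5.44 − 2X.
Mole fractions y_i = n_i/n_T; K = p_C^2 / (p_D p_A^3) with p_i = y_i·P.
Setting this equal to 0.105 bar^-2 and taking the physical root (0 < X < 1) gives X = 0.539.

X = 0.539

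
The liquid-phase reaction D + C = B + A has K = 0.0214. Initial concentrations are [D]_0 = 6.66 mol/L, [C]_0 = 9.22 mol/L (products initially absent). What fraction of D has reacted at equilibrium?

Let X = conversion of D; extent ξ = 6.66·X mol/L.
Concentrations: [D] = 6.66 − 6.66X; [C] = 9.22 − 6.66X; [B] = 6.66X; [A] = 6.66X.
K = [B] [A] / ([D] [C]).
Solving K = 0.0214 for X ∈ (0,1): X = 0.150.

X = 0.150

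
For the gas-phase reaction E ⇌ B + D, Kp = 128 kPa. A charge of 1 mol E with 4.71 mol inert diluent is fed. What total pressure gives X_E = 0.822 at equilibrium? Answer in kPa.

P = 220 kPa

Let X = conversion of E (basis 1 mol E); extent of reaction ξ = X.
Mole table: n_E = 1 − X; n_B = X; n_D = X; n_I = 4.71 (inert).
Summing: n_T = 5.71 + X.
Kp = p_B p_D / (p_E) with p_i = (n_i/n_T)·P.
At X = 0.822: the mole-fraction product g(X) = Π y_i^ν_i = 0.5811. Since Kp = g(X)·P^{1}, P = (Kp/g)^(1/1) = (128/0.5811)^(1/1) = 220 kPa.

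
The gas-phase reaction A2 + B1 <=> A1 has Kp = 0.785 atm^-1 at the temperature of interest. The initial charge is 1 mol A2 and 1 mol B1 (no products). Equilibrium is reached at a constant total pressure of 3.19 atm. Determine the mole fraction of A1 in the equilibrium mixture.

y_A1 = 0.304

Basis: 1 mol A2 initially; let X = conversion of A2. Extent ξ = X.
Species balance: n_A2 = 1 − X; n_B1 = 1 − X; n_A1 = X.
Summing: n_T = 2 − X.
With p_i = (n_i/n_T)P, Kp = p_A1 / (p_A2 p_B1).
Setting this equal to 0.785 atm^-1 and taking the physical root (0 < X < 1) gives X = 0.466.
Then n_A1 = 0.466, n_T = 1.53, so y_A1 = 0.304.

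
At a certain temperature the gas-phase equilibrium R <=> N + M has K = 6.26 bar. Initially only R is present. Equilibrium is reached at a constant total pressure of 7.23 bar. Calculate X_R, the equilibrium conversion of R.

Take 1 mol R as basis and let X be its fractional conversion, so ξ = X.
At extent ξ: n_R = 1 − X; n_N = X; n_M = X.
n_T = Σnᵢ = 1 + X.
With p_i = (n_i/n_T)P, K = p_N p_M / (p_R).
Equating to 6.26 bar and solving on 0 < X < 1: X = 0.681.

X = 0.681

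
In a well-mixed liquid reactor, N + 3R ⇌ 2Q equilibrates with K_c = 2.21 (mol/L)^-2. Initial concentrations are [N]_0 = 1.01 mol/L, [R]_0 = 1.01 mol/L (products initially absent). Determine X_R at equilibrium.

X = 0.570

Let X = conversion of R; extent ξ = 1.01X/3 mol/L.
Concentrations: [N] = 1.01 − 0.337X; [R] = 1.01 − 1.01X; [Q] = 0.673X.
K_c = [Q]^2 / ([N] [R]^3).
Setting equal to 2.21 and solving for X on (0,1) gives X = 0.570.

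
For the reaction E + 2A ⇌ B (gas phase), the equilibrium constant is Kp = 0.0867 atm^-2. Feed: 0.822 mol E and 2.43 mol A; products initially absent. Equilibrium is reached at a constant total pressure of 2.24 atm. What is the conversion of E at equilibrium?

Basis: 0.822 mol E initially; let X = conversion of E. Extent ξ = 0.822X.
Species balance: n_E = 0.822 − 0.822X; n_A = 2.43 − 1.64X; n_B = 0.822X.
Total moles n_T = 3.25 − 1.64X.
Mole fractions y_i = n_i/n_T; Kp = p_B / (p_E p_A^2) with p_i = y_i·P.
Equating to 0.0867 atm^-2 and solving on 0 < X < 1: X = 0.185.

X = 0.185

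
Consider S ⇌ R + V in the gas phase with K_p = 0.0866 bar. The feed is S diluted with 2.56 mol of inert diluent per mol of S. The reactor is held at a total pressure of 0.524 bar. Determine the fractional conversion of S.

Take 1 mol S as basis and let X be its fractional conversion, so ξ = X.
Mole table: n_S = 1 − X; n_R = X; n_V = X; n_I = 2.56 (inert).
Total moles n_T = 3.56 + X.
y_i = n_i/n_T, p_i = y_i·P. K_p = p_R p_V / (p_S).
Substituting and setting equal to 0.0866 bar gives a polynomial in X; the root in (0,1) is X = 0.552.

X = 0.552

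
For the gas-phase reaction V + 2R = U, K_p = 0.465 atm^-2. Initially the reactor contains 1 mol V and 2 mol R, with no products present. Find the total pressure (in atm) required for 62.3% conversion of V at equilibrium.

Take 1 mol V as basis and let X be its fractional conversion, so ξ = X.
Mole table: n_V = 1 − X; n_R = 2 − 2X; n_U = X.
Total moles n_T = 3 − 2X.
K_p = p_U / (p_V p_R^2) with p_i = (n_i/n_T)·P.
At X = 0.623: the mole-fraction product g(X) = Π y_i^ν_i = 8.943. Since K_p = g(X)·P^{-2}, P = (g/K_p)^(1/2) = (8.943/0.465)^(1/2) = 4.39 atm.

P = 4.39 atm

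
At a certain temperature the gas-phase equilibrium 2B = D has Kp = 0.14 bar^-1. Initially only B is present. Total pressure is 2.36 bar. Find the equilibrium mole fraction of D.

y_D = 0.208

Let X = conversion of B (basis 1 mol B); extent of reaction ξ = 0.5X.
Species balance: n_B = 1 − X; n_D = 0.5X.
Summing: n_T = 1 − 0.5X.
Mole fractions y_i = n_i/n_T; Kp = p_D / (p_B^2) with p_i = y_i·P.
Setting this equal to 0.14 bar^-1 and taking the physical root (0 < X < 1) gives X = 0.344.
Then n_D = 0.172, n_T = 0.828, so y_D = 0.208.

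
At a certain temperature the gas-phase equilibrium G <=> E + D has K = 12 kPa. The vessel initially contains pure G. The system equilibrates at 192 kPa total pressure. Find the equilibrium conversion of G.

Basis: 1 mol G initially; let X = conversion of G. Extent ξ = X.
Species balance: n_G = 1 − X; n_E = X; n_D = X.
n_T = Σnᵢ = 1 + X.
Mole fractions y_i = n_i/n_T; K = p_E p_D / (p_G) with p_i = y_i·P.
Equating to 12 kPa and solving on 0 < X < 1: X = 0.243.

X = 0.243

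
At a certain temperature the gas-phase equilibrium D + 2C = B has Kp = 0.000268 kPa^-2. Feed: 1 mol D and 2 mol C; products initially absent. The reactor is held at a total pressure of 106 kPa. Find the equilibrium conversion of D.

X = 0.452

Take 1 mol D as basis and let X be its fractional conversion, so ξ = X.
Moles: n_D = 1 − X; n_C = 2 − 2X; n_B = X.
Summing: n_T = 3 − 2X.
With p_i = (n_i/n_T)P, Kp = p_B / (p_D p_C^2).
Setting this equal to 0.000268 kPa^-2 and taking the physical root (0 < X < 1) gives X = 0.452.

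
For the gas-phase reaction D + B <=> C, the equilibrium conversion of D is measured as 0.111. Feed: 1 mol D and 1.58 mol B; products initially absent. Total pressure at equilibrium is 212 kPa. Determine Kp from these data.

Let X = conversion of D (basis 1 mol D); extent of reaction ξ = X.
Moles: n_D = 1 − X; n_B = 1.58 − X; n_C = X.
n_T = Σnᵢ = 2.58 − X.
At X = 0.111: n_D = 0.889, n_B = 1.47, n_C = 0.111, n_T = 2.47.
p_i = (n_i/n_T)·P. Kp = p_C / (p_D p_B) = 0.00099 kPa^-1.

Kp = 0.00099 kPa^-1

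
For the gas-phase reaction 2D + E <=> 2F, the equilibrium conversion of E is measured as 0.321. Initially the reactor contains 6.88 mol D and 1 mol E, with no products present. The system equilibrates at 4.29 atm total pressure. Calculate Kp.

Take 1 mol E as basis and let X be its fractional conversion, so ξ = X.
Mole table: n_D = 6.88 − 2X; n_E = 1 − X; n_F = 2X.
Total moles n_T = 7.88 − X.
At X = 0.321: n_D = 6.24, n_E = 0.679, n_F = 0.642, n_T = 7.56.
p_i = (n_i/n_T)·P. Kp = p_F^2 / (p_D^2 p_E) = 0.0275 atm^-1.

Kp = 0.0275 atm^-1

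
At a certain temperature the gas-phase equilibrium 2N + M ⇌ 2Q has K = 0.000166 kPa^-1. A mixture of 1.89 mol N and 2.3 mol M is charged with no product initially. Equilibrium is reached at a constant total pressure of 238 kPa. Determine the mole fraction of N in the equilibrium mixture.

y_N = 0.405

Take 1.89 mol N as basis and let X be its fractional conversion, so ξ = 0.945X.
Mole table: n_N = 1.89 − 1.89X; n_M = 2.3 − 0.945X; n_Q = 1.89X.
Total moles n_T = 4.19 − 0.945X.
Mole fractions y_i = n_i/n_T; K = p_Q^2 / (p_N^2 p_M) with p_i = y_i·P.
Equating to 0.000166 kPa^-1 and solving on 0 < X < 1: X = 0.127.
Then n_N = 1.65, n_T = 4.07, so y_N = 0.405.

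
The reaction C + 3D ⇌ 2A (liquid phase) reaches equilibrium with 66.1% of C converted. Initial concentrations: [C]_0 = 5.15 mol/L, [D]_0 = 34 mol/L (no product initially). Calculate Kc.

Let X = conversion of C.
Concentrations: [C] = 5.15 − 5.15X; [D] = 34 − 15.5X; [A] = 10.3X.
At X = 0.661: [C] = 1.75, [D] = 23.8, [A] = 6.81.
Kc = [A]^2 / ([C] [D]^3) = 0.00197 (mol/L)^-2.

Kc = 0.00197 (mol/L)^-2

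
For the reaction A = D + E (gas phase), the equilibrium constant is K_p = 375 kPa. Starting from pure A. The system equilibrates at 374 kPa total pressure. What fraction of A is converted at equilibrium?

Basis: 1 mol A initially; let X = conversion of A. Extent ξ = X.
Species balance: n_A = 1 − X; n_D = X; n_E = X.
Summing: n_T = 1 + X.
With p_i = (n_i/n_T)P, K_p = p_D p_E / (p_A).
Equating to 375 kPa and solving on 0 < X < 1: X = 0.708.

X = 0.708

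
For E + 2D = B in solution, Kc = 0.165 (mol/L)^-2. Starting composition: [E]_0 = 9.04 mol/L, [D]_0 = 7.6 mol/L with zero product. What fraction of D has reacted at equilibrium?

Let X = conversion of D; extent ξ = 7.6X/2 mol/L.
Concentrations: [E] = 9.04 − 3.8X; [D] = 7.6 − 7.6X; [B] = 3.8X.
Kc = [B] / ([E] [D]^2).
This equals 0.165 at X = 0.775 (the root in 0 < X < 1).

X = 0.775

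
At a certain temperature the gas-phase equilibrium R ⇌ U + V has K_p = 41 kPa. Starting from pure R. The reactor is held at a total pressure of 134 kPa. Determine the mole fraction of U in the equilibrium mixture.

y_U = 0.326

Basis: 1 mol R initially; let X = conversion of R. Extent ξ = X.
Mole table: n_R = 1 − X; n_U = X; n_V = X.
Total moles n_T = 1 + X.
With p_i = (n_i/n_T)P, K_p = p_U p_V / (p_R).
Setting this equal to 41 kPa and taking the physical root (0 < X < 1) gives X = 0.484.
Then n_U = 0.484, n_T = 1.48, so y_U = 0.326.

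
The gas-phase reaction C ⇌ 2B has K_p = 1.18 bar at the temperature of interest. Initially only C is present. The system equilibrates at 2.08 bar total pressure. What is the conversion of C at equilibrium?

X = 0.352

Basis: 1 mol C initially; let X = conversion of C. Extent ξ = X.
At extent ξ: n_C = 1 − X; n_B = 2X.
Total moles n_T = 1 + X.
With p_i = (n_i/n_T)P, K_p = p_B^2 / (p_C).
Equating to 1.18 bar and solving on 0 < X < 1: X = 0.352.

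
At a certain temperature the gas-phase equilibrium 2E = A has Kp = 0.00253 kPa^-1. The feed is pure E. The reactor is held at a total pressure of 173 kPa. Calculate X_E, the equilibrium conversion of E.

X = 0.397

Let X = conversion of E (basis 1 mol E); extent of reaction ξ = 0.5X.
Species balance: n_E = 1 − X; n_A = 0.5X.
Summing: n_T = 1 − 0.5X.
With p_i = (n_i/n_T)P, Kp = p_A / (p_E^2).
Substituting and setting equal to 0.00253 kPa^-1 gives a polynomial in X; the root in (0,1) is X = 0.397.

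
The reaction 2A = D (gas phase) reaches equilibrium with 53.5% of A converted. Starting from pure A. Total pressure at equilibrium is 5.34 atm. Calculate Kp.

Kp = 0.17 atm^-1

Basis: 1 mol A initially; let X = conversion of A. Extent ξ = 0.5X.
Species balance: n_A = 1 − X; n_D = 0.5X.
Total moles n_T = 1 − 0.5X.
At X = 0.535: n_A = 0.465, n_D = 0.268, n_T = 0.732.
p_i = (n_i/n_T)·P. Kp = p_D / (p_A^2) = 0.17 atm^-1.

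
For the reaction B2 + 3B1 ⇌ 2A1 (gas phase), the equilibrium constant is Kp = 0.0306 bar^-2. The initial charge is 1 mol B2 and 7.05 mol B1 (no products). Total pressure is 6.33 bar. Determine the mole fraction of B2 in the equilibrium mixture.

Basis: 1 mol B2 initially; let X = conversion of B2. Extent ξ = X.
Moles: n_B2 = 1 − X; n_B1 = 7.05 − 3X; n_A1 = 2X.
Summing: n_T = 8.05 − 2X.
With p_i = (n_i/n_T)P, Kp = p_A1^2 / (p_B2 p_B1^3).
This yields a degree-4 equation in X; solving on (0,1), X = 0.607.
Then n_B2 = 0.393, n_T = 6.84, so y_B2 = 0.057.

y_B2 = 0.057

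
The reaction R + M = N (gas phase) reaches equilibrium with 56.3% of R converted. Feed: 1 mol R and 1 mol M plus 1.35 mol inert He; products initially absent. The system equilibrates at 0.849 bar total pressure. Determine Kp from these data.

Take 1 mol R as basis and let X be its fractional conversion, so ξ = X.
Mole table: n_R = 1 − X; n_M = 1 − X; n_N = X; n_I = 1.35 (inert).
Total moles n_T = 3.35 − X.
At X = 0.563: n_R = 0.437, n_M = 0.437, n_N = 0.563, n_T = 2.79.
p_i = (n_i/n_T)·P. Kp = p_N / (p_R p_M) = 9.68 bar^-1.

Kp = 9.68 bar^-1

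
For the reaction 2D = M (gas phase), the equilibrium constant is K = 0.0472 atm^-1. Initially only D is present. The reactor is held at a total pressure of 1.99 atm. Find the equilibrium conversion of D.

Basis: 1 mol D initially; let X = conversion of D. Extent ξ = 0.5X.
Species balance: n_D = 1 − X; n_M = 0.5X.
n_T = Σnᵢ = 1 − 0.5X.
Mole fractions y_i = n_i/n_T; K = p_M / (p_D^2) with p_i = y_i·P.
Equating to 0.0472 atm^-1 and solving on 0 < X < 1: X = 0.147.

X = 0.147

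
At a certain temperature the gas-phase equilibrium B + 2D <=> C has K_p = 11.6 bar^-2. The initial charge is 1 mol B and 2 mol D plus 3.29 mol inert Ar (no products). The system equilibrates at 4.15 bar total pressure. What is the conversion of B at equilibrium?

X = 0.723

Let X = conversion of B (basis 1 mol B); extent of reaction ξ = X.
Species balance: n_B = 1 − X; n_D = 2 − 2X; n_C = X; n_I = 3.29 (inert).
n_T = Σnᵢ = 6.29 − 2X.
y_i = n_i/n_T, p_i = y_i·P. K_p = p_C / (p_B p_D^2).
Setting this equal to 11.6 bar^-2 and taking the physical root (0 < X < 1) gives X = 0.723.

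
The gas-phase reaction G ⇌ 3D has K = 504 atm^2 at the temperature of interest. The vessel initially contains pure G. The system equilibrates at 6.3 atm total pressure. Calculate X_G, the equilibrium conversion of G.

Take 1 mol G as basis and let X be its fractional conversion, so ξ = X.
Mole table: n_G = 1 − X; n_D = 3X.
Total moles n_T = 1 + 2X.
y_i = n_i/n_T, p_i = y_i·P. K = p_D^3 / (p_G).
Setting this equal to 504 atm^2 and taking the physical root (0 < X < 1) gives X = 0.829.

X = 0.829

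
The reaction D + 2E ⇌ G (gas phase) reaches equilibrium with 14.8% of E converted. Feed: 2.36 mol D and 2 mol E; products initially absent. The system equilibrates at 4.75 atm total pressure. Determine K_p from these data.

K_p = 0.0169 atm^-2

Let X = conversion of E (basis 2 mol E); extent of reaction ξ = X.
At extent ξ: n_D = 2.36 − X; n_E = 2 − 2X; n_G = X.
n_T = Σnᵢ = 4.36 − 2X.
At X = 0.148: n_D = 2.21, n_E = 1.7, n_G = 0.148, n_T = 4.06.
p_i = (n_i/n_T)·P. K_p = p_G / (p_D p_E^2) = 0.0169 atm^-2.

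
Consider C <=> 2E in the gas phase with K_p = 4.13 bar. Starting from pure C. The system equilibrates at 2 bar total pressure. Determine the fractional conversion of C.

Let X = conversion of C (basis 1 mol C); extent of reaction ξ = X.
Moles: n_C = 1 − X; n_E = 2X.
Total moles n_T = 1 + X.
y_i = n_i/n_T, p_i = y_i·P. K_p = p_E^2 / (p_C).
Equating to 4.13 bar and solving on 0 < X < 1: X = 0.584.

X = 0.584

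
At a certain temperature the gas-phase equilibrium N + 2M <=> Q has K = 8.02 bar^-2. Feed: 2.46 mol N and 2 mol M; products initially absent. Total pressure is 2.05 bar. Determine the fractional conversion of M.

X = 0.828

Let X = conversion of M (basis 2 mol M); extent of reaction ξ = X.
At extent ξ: n_N = 2.46 − X; n_M = 2 − 2X; n_Q = X.
Total moles n_T = 4.46 − 2X.
Mole fractions y_i = n_i/n_T; K = p_Q / (p_N p_M^2) with p_i = y_i·P.
This yields a degree-3 equation in X; solving on (0,1), X = 0.828.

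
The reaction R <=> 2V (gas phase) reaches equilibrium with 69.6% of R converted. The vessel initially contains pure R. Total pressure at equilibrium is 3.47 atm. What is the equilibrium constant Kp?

Kp = 13 atm

Basis: 1 mol R initially; let X = conversion of R. Extent ξ = X.
At extent ξ: n_R = 1 − X; n_V = 2X.
Total moles n_T = 1 + X.
At X = 0.696: n_R = 0.304, n_V = 1.39, n_T = 1.7.
p_i = (n_i/n_T)·P. Kp = p_V^2 / (p_R) = 13 atm.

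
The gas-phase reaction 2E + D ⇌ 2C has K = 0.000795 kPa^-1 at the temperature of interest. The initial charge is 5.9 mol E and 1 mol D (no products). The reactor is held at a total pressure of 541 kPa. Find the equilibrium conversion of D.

Basis: 1 mol D initially; let X = conversion of D. Extent ξ = X.
Mole table: n_E = 5.9 − 2X; n_D = 1 − X; n_C = 2X.
n_T = Σnᵢ = 6.9 − X.
y_i = n_i/n_T, p_i = y_i·P. K = p_C^2 / (p_E^2 p_D).
Substituting and setting equal to 0.000795 kPa^-1 gives a polynomial in X; the root in (0,1) is X = 0.468.

X = 0.468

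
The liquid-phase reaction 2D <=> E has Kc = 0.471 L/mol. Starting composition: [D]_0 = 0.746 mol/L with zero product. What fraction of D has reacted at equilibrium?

Let X = conversion of D; extent ξ = 0.746X/2 mol/L.
Concentrations: [D] = 0.746 − 0.746X; [E] = 0.373X.
Kc = [E] / ([D]^2).
This equals 0.471 at X = 0.323 (the root in 0 < X < 1).

X = 0.323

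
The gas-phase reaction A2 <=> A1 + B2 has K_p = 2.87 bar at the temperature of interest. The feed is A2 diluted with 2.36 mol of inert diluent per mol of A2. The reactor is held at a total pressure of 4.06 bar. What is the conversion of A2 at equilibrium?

X = 0.788

Let X = conversion of A2 (basis 1 mol A2); extent of reaction ξ = X.
At extent ξ: n_A2 = 1 − X; n_A1 = X; n_B2 = X; n_I = 2.36 (inert).
n_T = Σnᵢ = 3.36 + X.
Mole fractions y_i = n_i/n_T; K_p = p_A1 p_B2 / (p_A2) with p_i = y_i·P.
Equating to 2.87 bar and solving on 0 < X < 1: X = 0.788.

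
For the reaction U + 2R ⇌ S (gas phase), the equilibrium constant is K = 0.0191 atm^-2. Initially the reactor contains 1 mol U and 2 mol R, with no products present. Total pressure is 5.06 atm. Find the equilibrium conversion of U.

Let X = conversion of U (basis 1 mol U); extent of reaction ξ = X.
At extent ξ: n_U = 1 − X; n_R = 2 − 2X; n_S = X.
Summing: n_T = 3 − 2X.
Mole fractions y_i = n_i/n_T; K = p_S / (p_U p_R^2) with p_i = y_i·P.
Equating to 0.0191 atm^-2 and solving on 0 < X < 1: X = 0.161.

X = 0.161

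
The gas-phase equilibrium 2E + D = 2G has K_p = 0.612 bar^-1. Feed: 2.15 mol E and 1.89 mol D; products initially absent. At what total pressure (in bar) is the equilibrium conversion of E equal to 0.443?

P = 2.61 bar

Take 2.15 mol E as basis and let X be its fractional conversion, so ξ = 1.07X.
At extent ξ: n_E = 2.15 − 2.15X; n_D = 1.89 − 1.07X; n_G = 2.15X.
Total moles n_T = 4.04 − 1.07X.
K_p = p_G^2 / (p_E^2 p_D) with p_i = (n_i/n_T)·P.
At X = 0.443: the mole-fraction product g(X) = Π y_i^ν_i = 1.595. Since K_p = g(X)·P^{-1}, P = (g/K_p)^(1/1) = (1.595/0.612)^(1/1) = 2.61 bar.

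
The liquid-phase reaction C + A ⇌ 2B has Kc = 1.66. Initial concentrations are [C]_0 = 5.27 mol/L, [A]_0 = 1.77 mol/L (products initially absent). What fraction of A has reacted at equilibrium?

X = 0.615

Let X = conversion of A; extent ξ = 1.77·X mol/L.
Concentrations: [C] = 5.27 − 1.77X; [A] = 1.77 − 1.77X; [B] = 3.54X.
Kc = [B]^2 / ([C] [A]).
Setting equal to 1.66 and solving for X on (0,1) gives X = 0.615.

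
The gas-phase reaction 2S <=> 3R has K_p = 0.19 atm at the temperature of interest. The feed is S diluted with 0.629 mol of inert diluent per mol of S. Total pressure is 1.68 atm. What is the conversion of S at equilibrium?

Basis: 1 mol S initially; let X = conversion of S. Extent ξ = 0.5X.
Moles: n_S = 1 − X; n_R = 1.5X; n_I = 0.629 (inert).
Total moles n_T = 1.63 + 0.5X.
Mole fractions y_i = n_i/n_T; K_p = p_R^3 / (p_S^2) with p_i = y_i·P.
Setting this equal to 0.19 atm and taking the physical root (0 < X < 1) gives X = 0.306.

X = 0.306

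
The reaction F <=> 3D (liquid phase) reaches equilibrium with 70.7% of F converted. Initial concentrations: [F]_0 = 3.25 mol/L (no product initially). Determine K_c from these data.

K_c = 344 (mol/L)^2

Let X = conversion of F.
Concentrations: [F] = 3.25 − 3.25X; [D] = 9.75X.
At X = 0.707: [F] = 0.952, [D] = 6.89.
K_c = [D]^3 / ([F]) = 344 (mol/L)^2.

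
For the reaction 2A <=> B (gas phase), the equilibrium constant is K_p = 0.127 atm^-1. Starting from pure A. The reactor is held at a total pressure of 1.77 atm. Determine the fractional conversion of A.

X = 0.274

Take 1 mol A as basis and let X be its fractional conversion, so ξ = 0.5X.
Mole table: n_A = 1 − X; n_B = 0.5X.
n_T = Σnᵢ = 1 − 0.5X.
Mole fractions y_i = n_i/n_T; K_p = p_B / (p_A^2) with p_i = y_i·P.
This yields a degree-2 equation in X; solving on (0,1), X = 0.274.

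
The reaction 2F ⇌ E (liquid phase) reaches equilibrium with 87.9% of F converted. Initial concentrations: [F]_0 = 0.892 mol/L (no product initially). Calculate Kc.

Let X = conversion of F.
Concentrations: [F] = 0.892 − 0.892X; [E] = 0.446X.
At X = 0.879: [F] = 0.108, [E] = 0.392.
Kc = [E] / ([F]^2) = 33.7 L/mol.

Kc = 33.7 L/mol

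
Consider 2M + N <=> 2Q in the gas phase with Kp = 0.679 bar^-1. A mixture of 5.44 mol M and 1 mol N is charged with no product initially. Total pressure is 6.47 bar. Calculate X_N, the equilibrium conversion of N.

X = 0.787

Take 1 mol N as basis and let X be its fractional conversion, so ξ = X.
Mole table: n_M = 5.44 − 2X; n_N = 1 − X; n_Q = 2X.
n_T = Σnᵢ = 6.44 − X.
With p_i = (n_i/n_T)P, Kp = p_Q^2 / (p_M^2 p_N).
This yields a degree-3 equation in X; solving on (0,1), X = 0.787.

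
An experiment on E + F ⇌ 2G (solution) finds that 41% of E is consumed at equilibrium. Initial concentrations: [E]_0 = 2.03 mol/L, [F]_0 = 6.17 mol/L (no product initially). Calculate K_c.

K_c = 0.433

Let X = conversion of E.
Concentrations: [E] = 2.03 − 2.03X; [F] = 6.17 − 2.03X; [G] = 4.06X.
At X = 0.41: [E] = 1.2, [F] = 5.34, [G] = 1.66.
K_c = [G]^2 / ([E] [F]) = 0.433.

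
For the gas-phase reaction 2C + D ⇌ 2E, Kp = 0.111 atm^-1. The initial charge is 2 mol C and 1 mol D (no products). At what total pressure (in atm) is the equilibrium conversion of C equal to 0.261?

Let X = conversion of C (basis 2 mol C); extent of reaction ξ = X.
Moles: n_C = 2 − 2X; n_D = 1 − X; n_E = 2X.
Summing: n_T = 3 − X.
Kp = p_E^2 / (p_C^2 p_D) with p_i = (n_i/n_T)·P.
At X = 0.261: the mole-fraction product g(X) = Π y_i^ν_i = 0.4623. Since Kp = g(X)·P^{-1}, P = (g/Kp)^(1/1) = (0.4623/0.111)^(1/1) = 4.17 atm.

P = 4.17 atm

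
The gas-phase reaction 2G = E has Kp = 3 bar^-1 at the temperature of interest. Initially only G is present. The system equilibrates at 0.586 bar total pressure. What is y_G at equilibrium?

y_G = 0.522

Basis: 1 mol G initially; let X = conversion of G. Extent ξ = 0.5X.
Moles: n_G = 1 − X; n_E = 0.5X.
Total moles n_T = 1 − 0.5X.
Mole fractions y_i = n_i/n_T; Kp = p_E / (p_G^2) with p_i = y_i·P.
This yields a degree-2 equation in X; solving on (0,1), X = 0.647.
Then n_G = 0.353, n_T = 0.676, so y_G = 0.522.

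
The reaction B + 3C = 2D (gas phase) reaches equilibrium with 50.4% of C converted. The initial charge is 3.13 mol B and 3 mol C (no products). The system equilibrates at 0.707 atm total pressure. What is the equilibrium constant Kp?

Let X = conversion of C (basis 3 mol C); extent of reaction ξ = X.
Moles: n_B = 3.13 − X; n_C = 3 − 3X; n_D = 2X.
n_T = Σnᵢ = 6.13 − 2X.
At X = 0.504: n_B = 2.63, n_C = 1.49, n_D = 1.01, n_T = 5.12.
p_i = (n_i/n_T)·P. Kp = p_D^2 / (p_B p_C^3) = 6.16 atm^-2.

Kp = 6.16 atm^-2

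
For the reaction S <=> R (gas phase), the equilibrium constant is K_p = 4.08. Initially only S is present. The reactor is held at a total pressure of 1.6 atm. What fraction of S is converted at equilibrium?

X = 0.803

Let X = conversion of S (basis 1 mol S); extent of reaction ξ = X.
Moles: n_S = 1 − X; n_R = X.
Total moles n_T = 1 (Δν = 0, constant).
y_i = n_i/n_T, p_i = y_i·P. K_p = p_R / (p_S).
This yields a degree-1 equation in X; solving on (0,1), X = 0.803.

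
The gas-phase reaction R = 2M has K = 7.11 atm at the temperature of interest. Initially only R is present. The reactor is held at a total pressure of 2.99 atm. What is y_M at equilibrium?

Take 1 mol R as basis and let X be its fractional conversion, so ξ = X.
Mole table: n_R = 1 − X; n_M = 2X.
Total moles n_T = 1 + X.
With p_i = (n_i/n_T)P, K = p_M^2 / (p_R).
Setting this equal to 7.11 atm and taking the physical root (0 < X < 1) gives X = 0.611.
Then n_M = 1.22, n_T = 1.61, so y_M = 0.758.

y_M = 0.758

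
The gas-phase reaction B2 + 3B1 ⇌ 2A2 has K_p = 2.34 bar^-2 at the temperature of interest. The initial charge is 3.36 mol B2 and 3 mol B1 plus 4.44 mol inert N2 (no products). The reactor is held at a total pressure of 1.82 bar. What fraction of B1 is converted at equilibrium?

X = 0.475

Let X = conversion of B1 (basis 3 mol B1); extent of reaction ξ = X.
Moles: n_B2 = 3.36 − X; n_B1 = 3 − 3X; n_A2 = 2X; n_I = 4.44 (inert).
Summing: n_T = 10.8 − 2X.
Mole fractions y_i = n_i/n_T; K_p = p_A2^2 / (p_B2 p_B1^3) with p_i = y_i·P.
Setting this equal to 2.34 bar^-2 and taking the physical root (0 < X < 1) gives X = 0.475.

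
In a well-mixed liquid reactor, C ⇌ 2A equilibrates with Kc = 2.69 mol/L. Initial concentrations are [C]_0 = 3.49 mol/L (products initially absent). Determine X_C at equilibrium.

X = 0.353

Let X = conversion of C; extent ξ = 3.49·X mol/L.
Concentrations: [C] = 3.49 − 3.49X; [A] = 6.98X.
Kc = [A]^2 / ([C]).
Solving Kc = 2.69 for X ∈ (0,1): X = 0.353.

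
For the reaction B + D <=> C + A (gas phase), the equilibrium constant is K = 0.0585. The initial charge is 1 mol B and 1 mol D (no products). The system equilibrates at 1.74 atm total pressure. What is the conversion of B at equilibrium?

X = 0.195

Basis: 1 mol B initially; let X = conversion of B. Extent ξ = X.
Moles: n_B = 1 − X; n_D = 1 − X; n_C = X; n_A = X.
Total moles n_T = 2 (Δν = 0, constant).
With p_i = (n_i/n_T)P, K = p_C p_A / (p_B p_D).
Setting this equal to 0.0585 and taking the physical root (0 < X < 1) gives X = 0.195.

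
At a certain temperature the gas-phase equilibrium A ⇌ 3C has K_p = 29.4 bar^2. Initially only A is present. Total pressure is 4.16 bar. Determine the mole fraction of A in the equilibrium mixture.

Let X = conversion of A (basis 1 mol A); extent of reaction ξ = X.
At extent ξ: n_A = 1 − X; n_C = 3X.
n_T = Σnᵢ = 1 + 2X.
Mole fractions y_i = n_i/n_T; K_p = p_C^3 / (p_A) with p_i = y_i·P.
Substituting and setting equal to 29.4 bar^2 gives a polynomial in X; the root in (0,1) is X = 0.501.
Then n_A = 0.499, n_T = 2, so y_A = 0.249.

y_A = 0.249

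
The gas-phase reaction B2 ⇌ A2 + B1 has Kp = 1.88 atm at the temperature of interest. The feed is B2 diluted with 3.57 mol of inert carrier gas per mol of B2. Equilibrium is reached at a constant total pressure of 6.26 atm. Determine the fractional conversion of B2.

X = 0.695

Take 1 mol B2 as basis and let X be its fractional conversion, so ξ = X.
Moles: n_B2 = 1 − X; n_A2 = X; n_B1 = X; n_I = 3.57 (inert).
n_T = Σnᵢ = 4.57 + X.
y_i = n_i/n_T, p_i = y_i·P. Kp = p_A2 p_B1 / (p_B2).
Substituting and setting equal to 1.88 atm gives a polynomial in X; the root in (0,1) is X = 0.695.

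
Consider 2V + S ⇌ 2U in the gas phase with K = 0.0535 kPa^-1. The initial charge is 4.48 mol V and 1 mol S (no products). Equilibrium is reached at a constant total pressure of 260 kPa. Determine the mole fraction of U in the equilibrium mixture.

Take 1 mol S as basis and let X be its fractional conversion, so ξ = X.
Moles: n_V = 4.48 − 2X; n_S = 1 − X; n_U = 2X.
n_T = Σnᵢ = 5.48 − X.
With p_i = (n_i/n_T)P, K = p_U^2 / (p_V^2 p_S).
Substituting and setting equal to 0.0535 kPa^-1 gives a polynomial in X; the root in (0,1) is X = 0.868.
Then n_U = 1.74, n_T = 4.61, so y_U = 0.376.

y_U = 0.376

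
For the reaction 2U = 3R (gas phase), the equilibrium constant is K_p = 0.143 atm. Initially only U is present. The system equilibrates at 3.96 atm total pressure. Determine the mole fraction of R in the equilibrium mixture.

y_R = 0.268

Basis: 1 mol U initially; let X = conversion of U. Extent ξ = 0.5X.
At extent ξ: n_U = 1 − X; n_R = 1.5X.
Total moles n_T = 1 + 0.5X.
With p_i = (n_i/n_T)P, K_p = p_R^3 / (p_U^2).
Equating to 0.143 atm and solving on 0 < X < 1: X = 0.196.
Then n_R = 0.295, n_T = 1.1, so y_R = 0.268.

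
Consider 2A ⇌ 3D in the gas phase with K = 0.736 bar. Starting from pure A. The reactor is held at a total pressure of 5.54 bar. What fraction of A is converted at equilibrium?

Basis: 1 mol A initially; let X = conversion of A. Extent ξ = 0.5X.
At extent ξ: n_A = 1 − X; n_D = 1.5X.
Summing: n_T = 1 + 0.5X.
y_i = n_i/n_T, p_i = y_i·P. K = p_D^3 / (p_A^2).
Equating to 0.736 bar and solving on 0 < X < 1: X = 0.284.

X = 0.284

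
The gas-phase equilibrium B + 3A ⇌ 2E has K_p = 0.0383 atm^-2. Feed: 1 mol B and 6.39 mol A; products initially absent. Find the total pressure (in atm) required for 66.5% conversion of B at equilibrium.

P = 7.72 atm

Take 1 mol B as basis and let X be its fractional conversion, so ξ = X.
Species balance: n_B = 1 − X; n_A = 6.39 − 3X; n_E = 2X.
Summing: n_T = 7.39 − 2X.
K_p = p_E^2 / (p_B p_A^3) with p_i = (n_i/n_T)·P.
At X = 0.665: the mole-fraction product g(X) = Π y_i^ν_i = 2.284. Since K_p = g(X)·P^{-2}, P = (g/K_p)^(1/2) = (2.284/0.0383)^(1/2) = 7.72 atm.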